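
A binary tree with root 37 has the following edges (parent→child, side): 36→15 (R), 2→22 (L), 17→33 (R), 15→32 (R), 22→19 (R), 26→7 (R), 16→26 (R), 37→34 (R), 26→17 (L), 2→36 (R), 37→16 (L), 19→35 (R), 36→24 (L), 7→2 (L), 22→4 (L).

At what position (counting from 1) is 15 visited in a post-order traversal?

9

Post-order visits the left subtree, then the right subtree, then the node.
At 37: go left to 16.
  At 16: no left child.
  At 16: go right to 26.
    At 26: go left to 17.
      At 17: no left child.
      At 17: go right to 33.
        33 is a leaf — visit 33.
      Visit 17.
    At 26: go right to 7.
      At 7: go left to 2.
        At 2: go left to 22.
          At 22: go left to 4.
            4 is a leaf — visit 4.
          At 22: go right to 19.
            At 19: no left child.
            At 19: go right to 35.
              35 is a leaf — visit 35.
            Visit 19.
          Visit 22.
        At 2: go right to 36.
          At 36: go left to 24.
            24 is a leaf — visit 24.
          At 36: go right to 15.
            At 15: no left child.
            At 15: go right to 32.
              32 is a leaf — visit 32.
            Visit 15.
          Visit 36.
        Visit 2.
      At 7: no right child.
      Visit 7.
    Visit 26.
  Visit 16.
At 37: go right to 34.
  34 is a leaf — visit 34.
Visit 37.
Full post-order sequence: 33, 17, 4, 35, 19, 22, 24, 32, 15, 36, 2, 7, 26, 16, 34, 37.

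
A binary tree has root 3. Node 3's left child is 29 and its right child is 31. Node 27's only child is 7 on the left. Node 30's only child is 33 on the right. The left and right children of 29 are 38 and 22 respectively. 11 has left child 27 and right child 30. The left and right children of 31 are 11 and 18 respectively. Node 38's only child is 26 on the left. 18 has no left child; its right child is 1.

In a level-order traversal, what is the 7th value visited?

18

Level-order visits nodes level by level from the root, left to right within each level.
Level 0: 3
Level 1: 29, 31
Level 2: 38, 22, 11, 18
Level 3: 26, 27, 30, 1
Level 4: 7, 33
Full level-order sequence: 3, 29, 31, 38, 22, 11, 18, 26, 27, 30, 1, 7, 33.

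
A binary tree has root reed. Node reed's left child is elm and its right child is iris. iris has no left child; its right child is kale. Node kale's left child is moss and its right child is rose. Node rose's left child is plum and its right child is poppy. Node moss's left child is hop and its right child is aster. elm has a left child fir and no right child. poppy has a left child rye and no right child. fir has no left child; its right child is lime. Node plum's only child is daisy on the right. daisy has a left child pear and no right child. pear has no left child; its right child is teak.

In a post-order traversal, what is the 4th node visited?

Post-order visits the left subtree, then the right subtree, then the node.
At reed: go left to elm.
  At elm: go left to fir.
    At fir: no left child.
    At fir: go right to lime.
      lime is a leaf — visit lime.
    Visit fir.
  At elm: no right child.
  Visit elm.
At reed: go right to iris.
  At iris: no left child.
  At iris: go right to kale.
    At kale: go left to moss.
      At moss: go left to hop.
        hop is a leaf — visit hop.
      At moss: go right to aster.
        aster is a leaf — visit aster.
      Visit moss.
    At kale: go right to rose.
      At rose: go left to plum.
        At plum: no left child.
        At plum: go right to daisy.
          At daisy: go left to pear.
            At pear: no left child.
            At pear: go right to teak.
              teak is a leaf — visit teak.
            Visit pear.
          At daisy: no right child.
          Visit daisy.
        Visit plum.
      At rose: go right to poppy.
        At poppy: go left to rye.
          rye is a leaf — visit rye.
        At poppy: no right child.
        Visit poppy.
      Visit rose.
    Visit kale.
  Visit iris.
Visit reed.
Full post-order sequence: lime, fir, elm, hop, aster, moss, teak, pear, daisy, plum, rye, poppy, rose, kale, iris, reed.

hop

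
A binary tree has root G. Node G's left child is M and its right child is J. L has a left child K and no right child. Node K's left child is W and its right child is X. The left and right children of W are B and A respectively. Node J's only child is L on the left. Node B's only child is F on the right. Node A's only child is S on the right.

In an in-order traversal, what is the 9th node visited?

In-order visits the left subtree, then the node, then the right subtree.
At G: go left to M.
  M is a leaf — visit M.
Visit G.
At G: go right to J.
  At J: go left to L.
    At L: go left to K.
      At K: go left to W.
        At W: go left to B.
          At B: no left child.
          Visit B.
          At B: go right to F.
            F is a leaf — visit F.
        Visit W.
        At W: go right to A.
          At A: no left child.
          Visit A.
          At A: go right to S.
            S is a leaf — visit S.
      Visit K.
      At K: go right to X.
        X is a leaf — visit X.
    Visit L.
    At L: no right child.
  Visit J.
  At J: no right child.
Full in-order sequence: M, G, B, F, W, A, S, K, X, L, J.

X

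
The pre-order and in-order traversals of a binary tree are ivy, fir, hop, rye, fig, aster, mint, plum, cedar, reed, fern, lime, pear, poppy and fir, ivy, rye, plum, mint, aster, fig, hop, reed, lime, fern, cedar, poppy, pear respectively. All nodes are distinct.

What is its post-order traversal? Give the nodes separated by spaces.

The first element of pre-order is the root; it splits in-order into left and right subtrees.
Root ivy: left subtree has 1 node {fir}, right has 12 {rye, plum, mint, aster, fig, hop, reed, lime, fern, cedar, poppy, pear}.
  Root hop: left subtree has 5 nodes {rye, plum, mint, aster, fig}, right has 6 {reed, lime, fern, cedar, poppy, pear}.
    Root rye: left subtree has 0 nodes { }, right has 4 {plum, mint, aster, fig}.
      Root fig: left subtree has 3 nodes {plum, mint, aster}, right has 0 { }.
        Root aster: left subtree has 2 nodes {plum, mint}, right has 0 { }.
          Root mint: left subtree has 1 node {plum}, right has 0 { }.
    Root cedar: left subtree has 3 nodes {reed, lime, fern}, right has 2 {poppy, pear}.
      Root reed: left subtree has 0 nodes { }, right has 2 {lime, fern}.
        Root fern: left subtree has 1 node {lime}, right has 0 { }.
      Root pear: left subtree has 1 node {poppy}, right has 0 { }.

fir plum mint aster fig rye lime fern reed poppy pear cedar hop ivy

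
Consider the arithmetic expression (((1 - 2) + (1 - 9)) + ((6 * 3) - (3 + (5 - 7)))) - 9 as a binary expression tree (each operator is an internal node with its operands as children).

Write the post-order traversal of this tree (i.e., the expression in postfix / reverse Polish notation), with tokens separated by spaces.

Post-order on an expression tree gives postfix notation: for each operator, emit left operand, right operand, then the operator.

1 2 - 1 9 - + 6 3 * 3 5 7 - + - + 9 -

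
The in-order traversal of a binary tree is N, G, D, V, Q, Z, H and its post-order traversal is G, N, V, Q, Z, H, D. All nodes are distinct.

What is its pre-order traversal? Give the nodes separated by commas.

The last element of post-order is the root; it splits in-order into left and right subtrees.
Root D: left subtree has 2 nodes {N, G}, right has 4 {V, Q, Z, H}.
  Root N: left subtree has 0 nodes { }, right has 1 {G}.
  Root H: left subtree has 3 nodes {V, Q, Z}, right has 0 { }.
    Root Z: left subtree has 2 nodes {V, Q}, right has 0 { }.
      Root Q: left subtree has 1 node {V}, right has 0 { }.

D, N, G, H, Z, Q, V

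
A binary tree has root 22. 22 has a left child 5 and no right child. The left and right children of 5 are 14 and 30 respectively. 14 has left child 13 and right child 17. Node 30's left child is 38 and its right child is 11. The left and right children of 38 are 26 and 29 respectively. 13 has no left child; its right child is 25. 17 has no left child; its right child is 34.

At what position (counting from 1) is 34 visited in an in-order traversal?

In-order visits the left subtree, then the node, then the right subtree.
At 22: go left to 5.
  At 5: go left to 14.
    At 14: go left to 13.
      At 13: no left child.
      Visit 13.
      At 13: go right to 25.
        25 is a leaf — visit 25.
    Visit 14.
    At 14: go right to 17.
      At 17: no left child.
      Visit 17.
      At 17: go right to 34.
        34 is a leaf — visit 34.
  Visit 5.
  At 5: go right to 30.
    At 30: go left to 38.
      At 38: go left to 26.
        26 is a leaf — visit 26.
      Visit 38.
      At 38: go right to 29.
        29 is a leaf — visit 29.
    Visit 30.
    At 30: go right to 11.
      11 is a leaf — visit 11.
Visit 22.
At 22: no right child.
Full in-order sequence: 13, 25, 14, 17, 34, 5, 26, 38, 29, 30, 11, 22.

5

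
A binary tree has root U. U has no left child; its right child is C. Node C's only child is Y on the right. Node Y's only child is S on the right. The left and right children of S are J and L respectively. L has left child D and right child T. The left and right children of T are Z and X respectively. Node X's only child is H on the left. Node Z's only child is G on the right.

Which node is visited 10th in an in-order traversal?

T

In-order visits the left subtree, then the node, then the right subtree.
At U: no left child.
Visit U.
At U: go right to C.
  At C: no left child.
  Visit C.
  At C: go right to Y.
    At Y: no left child.
    Visit Y.
    At Y: go right to S.
      At S: go left to J.
        J is a leaf — visit J.
      Visit S.
      At S: go right to L.
        At L: go left to D.
          D is a leaf — visit D.
        Visit L.
        At L: go right to T.
          At T: go left to Z.
            At Z: no left child.
            Visit Z.
            At Z: go right to G.
              G is a leaf — visit G.
          Visit T.
          At T: go right to X.
            At X: go left to H.
              H is a leaf — visit H.
            Visit X.
            At X: no right child.
Full in-order sequence: U, C, Y, J, S, D, L, Z, G, T, H, X.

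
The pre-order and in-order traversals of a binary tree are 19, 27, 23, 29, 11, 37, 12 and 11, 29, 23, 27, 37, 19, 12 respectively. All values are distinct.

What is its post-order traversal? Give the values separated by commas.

The first element of pre-order is the root; it splits in-order into left and right subtrees.
Root 19: left subtree has 5 nodes {11, 29, 23, 27, 37}, right has 1 {12}.
  Root 27: left subtree has 3 nodes {11, 29, 23}, right has 1 {37}.
    Root 23: left subtree has 2 nodes {11, 29}, right has 0 { }.
      Root 29: left subtree has 1 node {11}, right has 0 { }.

11, 29, 23, 37, 27, 12, 19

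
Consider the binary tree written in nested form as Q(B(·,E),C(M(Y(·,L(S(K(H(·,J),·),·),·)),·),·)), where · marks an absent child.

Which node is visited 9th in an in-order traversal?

L

In-order visits the left subtree, then the node, then the right subtree.
At Q: go left to B.
  At B: no left child.
  Visit B.
  At B: go right to E.
    E is a leaf — visit E.
Visit Q.
At Q: go right to C.
  At C: go left to M.
    At M: go left to Y.
      At Y: no left child.
      Visit Y.
      At Y: go right to L.
        At L: go left to S.
          At S: go left to K.
            At K: go left to H.
              At H: no left child.
              Visit H.
              At H: go right to J.
                J is a leaf — visit J.
            Visit K.
            At K: no right child.
          Visit S.
          At S: no right child.
        Visit L.
        At L: no right child.
    Visit M.
    At M: no right child.
  Visit C.
  At C: no right child.
Full in-order sequence: B, E, Q, Y, H, J, K, S, L, M, C.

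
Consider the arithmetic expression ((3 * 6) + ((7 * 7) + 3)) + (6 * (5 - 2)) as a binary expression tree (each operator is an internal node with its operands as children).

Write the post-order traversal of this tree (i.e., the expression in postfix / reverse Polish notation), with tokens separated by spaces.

Post-order on an expression tree gives postfix notation: for each operator, emit left operand, right operand, then the operator.

3 6 * 7 7 * 3 + + 6 5 2 - * +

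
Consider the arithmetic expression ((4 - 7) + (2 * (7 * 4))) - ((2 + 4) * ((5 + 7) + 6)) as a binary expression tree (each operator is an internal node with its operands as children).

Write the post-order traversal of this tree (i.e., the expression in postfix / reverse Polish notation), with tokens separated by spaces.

4 7 - 2 7 4 * * + 2 4 + 5 7 + 6 + * -

Post-order on an expression tree gives postfix notation: for each operator, emit left operand, right operand, then the operator.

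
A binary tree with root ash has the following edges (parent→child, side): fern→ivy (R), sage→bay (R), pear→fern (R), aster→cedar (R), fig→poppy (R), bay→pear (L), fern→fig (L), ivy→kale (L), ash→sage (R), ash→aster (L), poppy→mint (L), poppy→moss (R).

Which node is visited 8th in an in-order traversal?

poppy

In-order visits the left subtree, then the node, then the right subtree.
At ash: go left to aster.
  At aster: no left child.
  Visit aster.
  At aster: go right to cedar.
    cedar is a leaf — visit cedar.
Visit ash.
At ash: go right to sage.
  At sage: no left child.
  Visit sage.
  At sage: go right to bay.
    At bay: go left to pear.
      At pear: no left child.
      Visit pear.
      At pear: go right to fern.
        At fern: go left to fig.
          At fig: no left child.
          Visit fig.
          At fig: go right to poppy.
            At poppy: go left to mint.
              mint is a leaf — visit mint.
            Visit poppy.
            At poppy: go right to moss.
              moss is a leaf — visit moss.
        Visit fern.
        At fern: go right to ivy.
          At ivy: go left to kale.
            kale is a leaf — visit kale.
          Visit ivy.
          At ivy: no right child.
    Visit bay.
    At bay: no right child.
Full in-order sequence: aster, cedar, ash, sage, pear, fig, mint, poppy, moss, fern, kale, ivy, bay.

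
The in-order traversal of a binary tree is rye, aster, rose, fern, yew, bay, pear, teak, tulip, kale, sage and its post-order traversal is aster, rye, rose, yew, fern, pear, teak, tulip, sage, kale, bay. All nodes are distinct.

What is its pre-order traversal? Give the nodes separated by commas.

bay, fern, rose, rye, aster, yew, kale, tulip, teak, pear, sage

The last element of post-order is the root; it splits in-order into left and right subtrees.
Root bay: left subtree has 5 nodes {rye, aster, rose, fern, yew}, right has 5 {pear, teak, tulip, kale, sage}.
  Root fern: left subtree has 3 nodes {rye, aster, rose}, right has 1 {yew}.
    Root rose: left subtree has 2 nodes {rye, aster}, right has 0 { }.
      Root rye: left subtree has 0 nodes { }, right has 1 {aster}.
  Root kale: left subtree has 3 nodes {pear, teak, tulip}, right has 1 {sage}.
    Root tulip: left subtree has 2 nodes {pear, teak}, right has 0 { }.
      Root teak: left subtree has 1 node {pear}, right has 0 { }.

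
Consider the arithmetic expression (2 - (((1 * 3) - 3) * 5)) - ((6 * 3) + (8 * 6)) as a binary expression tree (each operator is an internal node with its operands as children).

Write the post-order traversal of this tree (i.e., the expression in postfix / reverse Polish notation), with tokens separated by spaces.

2 1 3 * 3 - 5 * - 6 3 * 8 6 * + -

Post-order on an expression tree gives postfix notation: for each operator, emit left operand, right operand, then the operator.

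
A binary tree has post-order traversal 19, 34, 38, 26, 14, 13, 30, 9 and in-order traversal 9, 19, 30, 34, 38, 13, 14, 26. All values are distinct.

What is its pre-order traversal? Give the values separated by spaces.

9 30 19 13 38 34 14 26

The last element of post-order is the root; it splits in-order into left and right subtrees.
Root 9: left subtree has 0 nodes { }, right has 7 {19, 30, 34, 38, 13, 14, 26}.
  Root 30: left subtree has 1 node {19}, right has 5 {34, 38, 13, 14, 26}.
    Root 13: left subtree has 2 nodes {34, 38}, right has 2 {14, 26}.
      Root 38: left subtree has 1 node {34}, right has 0 { }.
      Root 14: left subtree has 0 nodes { }, right has 1 {26}.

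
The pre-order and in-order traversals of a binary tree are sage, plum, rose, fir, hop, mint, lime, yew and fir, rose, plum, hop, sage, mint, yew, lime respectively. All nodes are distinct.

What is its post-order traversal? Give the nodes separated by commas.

fir, rose, hop, plum, yew, lime, mint, sage

The first element of pre-order is the root; it splits in-order into left and right subtrees.
Root sage: left subtree has 4 nodes {fir, rose, plum, hop}, right has 3 {mint, yew, lime}.
  Root plum: left subtree has 2 nodes {fir, rose}, right has 1 {hop}.
    Root rose: left subtree has 1 node {fir}, right has 0 { }.
  Root mint: left subtree has 0 nodes { }, right has 2 {yew, lime}.
    Root lime: left subtree has 1 node {yew}, right has 0 { }.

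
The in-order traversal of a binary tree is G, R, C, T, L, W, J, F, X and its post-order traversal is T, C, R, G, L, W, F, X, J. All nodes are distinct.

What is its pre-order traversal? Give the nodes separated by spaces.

The last element of post-order is the root; it splits in-order into left and right subtrees.
Root J: left subtree has 6 nodes {G, R, C, T, L, W}, right has 2 {F, X}.
  Root W: left subtree has 5 nodes {G, R, C, T, L}, right has 0 { }.
    Root L: left subtree has 4 nodes {G, R, C, T}, right has 0 { }.
      Root G: left subtree has 0 nodes { }, right has 3 {R, C, T}.
        Root R: left subtree has 0 nodes { }, right has 2 {C, T}.
          Root C: left subtree has 0 nodes { }, right has 1 {T}.
  Root X: left subtree has 1 node {F}, right has 0 { }.

J W L G R C T X F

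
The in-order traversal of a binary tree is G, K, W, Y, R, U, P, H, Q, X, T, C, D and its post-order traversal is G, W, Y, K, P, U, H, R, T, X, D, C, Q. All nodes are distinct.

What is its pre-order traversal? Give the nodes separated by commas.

Q, R, K, G, Y, W, H, U, P, C, X, T, D

The last element of post-order is the root; it splits in-order into left and right subtrees.
Root Q: left subtree has 8 nodes {G, K, W, Y, R, U, P, H}, right has 4 {X, T, C, D}.
  Root R: left subtree has 4 nodes {G, K, W, Y}, right has 3 {U, P, H}.
    Root K: left subtree has 1 node {G}, right has 2 {W, Y}.
      Root Y: left subtree has 1 node {W}, right has 0 { }.
    Root H: left subtree has 2 nodes {U, P}, right has 0 { }.
      Root U: left subtree has 0 nodes { }, right has 1 {P}.
  Root C: left subtree has 2 nodes {X, T}, right has 1 {D}.
    Root X: left subtree has 0 nodes { }, right has 1 {T}.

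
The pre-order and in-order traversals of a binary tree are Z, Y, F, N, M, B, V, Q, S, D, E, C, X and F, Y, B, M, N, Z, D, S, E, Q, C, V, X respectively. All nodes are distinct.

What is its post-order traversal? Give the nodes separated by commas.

F, B, M, N, Y, D, E, S, C, Q, X, V, Z

The first element of pre-order is the root; it splits in-order into left and right subtrees.
Root Z: left subtree has 5 nodes {F, Y, B, M, N}, right has 7 {D, S, E, Q, C, V, X}.
  Root Y: left subtree has 1 node {F}, right has 3 {B, M, N}.
    Root N: left subtree has 2 nodes {B, M}, right has 0 { }.
      Root M: left subtree has 1 node {B}, right has 0 { }.
  Root V: left subtree has 5 nodes {D, S, E, Q, C}, right has 1 {X}.
    Root Q: left subtree has 3 nodes {D, S, E}, right has 1 {C}.
      Root S: left subtree has 1 node {D}, right has 1 {E}.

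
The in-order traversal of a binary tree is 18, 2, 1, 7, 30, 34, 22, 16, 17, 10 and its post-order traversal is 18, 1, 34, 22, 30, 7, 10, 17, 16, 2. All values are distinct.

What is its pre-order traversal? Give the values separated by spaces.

The last element of post-order is the root; it splits in-order into left and right subtrees.
Root 2: left subtree has 1 node {18}, right has 8 {1, 7, 30, 34, 22, 16, 17, 10}.
  Root 16: left subtree has 5 nodes {1, 7, 30, 34, 22}, right has 2 {17, 10}.
    Root 7: left subtree has 1 node {1}, right has 3 {30, 34, 22}.
      Root 30: left subtree has 0 nodes { }, right has 2 {34, 22}.
        Root 22: left subtree has 1 node {34}, right has 0 { }.
    Root 17: left subtree has 0 nodes { }, right has 1 {10}.

2 18 16 7 1 30 22 34 17 10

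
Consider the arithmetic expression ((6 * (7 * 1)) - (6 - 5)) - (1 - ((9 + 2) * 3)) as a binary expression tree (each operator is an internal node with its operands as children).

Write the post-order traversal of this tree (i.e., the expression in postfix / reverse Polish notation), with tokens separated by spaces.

6 7 1 * * 6 5 - - 1 9 2 + 3 * - -

Post-order on an expression tree gives postfix notation: for each operator, emit left operand, right operand, then the operator.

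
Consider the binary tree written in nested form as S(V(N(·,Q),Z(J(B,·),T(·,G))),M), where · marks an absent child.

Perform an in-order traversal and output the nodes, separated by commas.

In-order visits the left subtree, then the node, then the right subtree.
At S: go left to V.
  At V: go left to N.
    At N: no left child.
    Visit N.
    At N: go right to Q.
      Q is a leaf — visit Q.
  Visit V.
  At V: go right to Z.
    At Z: go left to J.
      At J: go left to B.
        B is a leaf — visit B.
      Visit J.
      At J: no right child.
    Visit Z.
    At Z: go right to T.
      At T: no left child.
      Visit T.
      At T: go right to G.
        G is a leaf — visit G.
Visit S.
At S: go right to M.
  M is a leaf — visit M.

N, Q, V, B, J, Z, T, G, S, M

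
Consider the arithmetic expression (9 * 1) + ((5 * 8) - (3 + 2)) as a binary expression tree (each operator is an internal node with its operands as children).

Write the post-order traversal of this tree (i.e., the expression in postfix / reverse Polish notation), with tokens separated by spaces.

Post-order on an expression tree gives postfix notation: for each operator, emit left operand, right operand, then the operator.

9 1 * 5 8 * 3 2 + - +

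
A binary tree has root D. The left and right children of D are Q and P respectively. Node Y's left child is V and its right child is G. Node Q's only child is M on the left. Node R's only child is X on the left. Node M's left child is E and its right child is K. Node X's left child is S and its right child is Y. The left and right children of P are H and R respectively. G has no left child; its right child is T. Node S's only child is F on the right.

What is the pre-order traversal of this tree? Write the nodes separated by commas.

Pre-order visits the node, then its left subtree, then its right subtree.
Visit D.
At D: go left to Q.
  Visit Q.
  At Q: go left to M.
    Visit M.
    At M: go left to E.
      E is a leaf — visit E.
    At M: go right to K.
      K is a leaf — visit K.
  At Q: no right child.
At D: go right to P.
  Visit P.
  At P: go left to H.
    H is a leaf — visit H.
  At P: go right to R.
    Visit R.
    At R: go left to X.
      Visit X.
      At X: go left to S.
        Visit S.
        At S: no left child.
        At S: go right to F.
          F is a leaf — visit F.
      At X: go right to Y.
        Visit Y.
        At Y: go left to V.
          V is a leaf — visit V.
        At Y: go right to G.
          Visit G.
          At G: no left child.
          At G: go right to T.
            T is a leaf — visit T.
    At R: no right child.

D, Q, M, E, K, P, H, R, X, S, F, Y, V, G, T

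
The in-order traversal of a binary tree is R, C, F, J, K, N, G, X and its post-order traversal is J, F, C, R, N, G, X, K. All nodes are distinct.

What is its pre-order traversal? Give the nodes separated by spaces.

K R C F J X G N

The last element of post-order is the root; it splits in-order into left and right subtrees.
Root K: left subtree has 4 nodes {R, C, F, J}, right has 3 {N, G, X}.
  Root R: left subtree has 0 nodes { }, right has 3 {C, F, J}.
    Root C: left subtree has 0 nodes { }, right has 2 {F, J}.
      Root F: left subtree has 0 nodes { }, right has 1 {J}.
  Root X: left subtree has 2 nodes {N, G}, right has 0 { }.
    Root G: left subtree has 1 node {N}, right has 0 { }.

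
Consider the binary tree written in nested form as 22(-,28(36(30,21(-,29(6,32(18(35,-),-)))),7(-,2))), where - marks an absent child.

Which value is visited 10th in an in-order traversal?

In-order visits the left subtree, then the node, then the right subtree.
At 22: no left child.
Visit 22.
At 22: go right to 28.
  At 28: go left to 36.
    At 36: go left to 30.
      30 is a leaf — visit 30.
    Visit 36.
    At 36: go right to 21.
      At 21: no left child.
      Visit 21.
      At 21: go right to 29.
        At 29: go left to 6.
          6 is a leaf — visit 6.
        Visit 29.
        At 29: go right to 32.
          At 32: go left to 18.
            At 18: go left to 35.
              35 is a leaf — visit 35.
            Visit 18.
            At 18: no right child.
          Visit 32.
          At 32: no right child.
  Visit 28.
  At 28: go right to 7.
    At 7: no left child.
    Visit 7.
    At 7: go right to 2.
      2 is a leaf — visit 2.
Full in-order sequence: 22, 30, 36, 21, 6, 29, 35, 18, 32, 28, 7, 2.

28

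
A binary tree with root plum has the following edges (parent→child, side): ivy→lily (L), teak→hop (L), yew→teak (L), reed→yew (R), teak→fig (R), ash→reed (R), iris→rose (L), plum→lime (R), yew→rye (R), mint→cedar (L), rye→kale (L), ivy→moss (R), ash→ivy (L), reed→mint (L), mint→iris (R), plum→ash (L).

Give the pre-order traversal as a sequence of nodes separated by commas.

plum, ash, ivy, lily, moss, reed, mint, cedar, iris, rose, yew, teak, hop, fig, rye, kale, lime

Pre-order visits the node, then its left subtree, then its right subtree.
Visit plum.
At plum: go left to ash.
  Visit ash.
  At ash: go left to ivy.
    Visit ivy.
    At ivy: go left to lily.
      lily is a leaf — visit lily.
    At ivy: go right to moss.
      moss is a leaf — visit moss.
  At ash: go right to reed.
    Visit reed.
    At reed: go left to mint.
      Visit mint.
      At mint: go left to cedar.
        cedar is a leaf — visit cedar.
      At mint: go right to iris.
        Visit iris.
        At iris: go left to rose.
          rose is a leaf — visit rose.
        At iris: no right child.
    At reed: go right to yew.
      Visit yew.
      At yew: go left to teak.
        Visit teak.
        At teak: go left to hop.
          hop is a leaf — visit hop.
        At teak: go right to fig.
          fig is a leaf — visit fig.
      At yew: go right to rye.
        Visit rye.
        At rye: go left to kale.
          kale is a leaf — visit kale.
        At rye: no right child.
At plum: go right to lime.
  lime is a leaf — visit lime.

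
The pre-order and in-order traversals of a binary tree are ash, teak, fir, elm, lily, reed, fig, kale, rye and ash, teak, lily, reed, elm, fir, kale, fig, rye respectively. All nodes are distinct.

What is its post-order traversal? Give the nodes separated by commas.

reed, lily, elm, kale, rye, fig, fir, teak, ash

The first element of pre-order is the root; it splits in-order into left and right subtrees.
Root ash: left subtree has 0 nodes { }, right has 8 {teak, lily, reed, elm, fir, kale, fig, rye}.
  Root teak: left subtree has 0 nodes { }, right has 7 {lily, reed, elm, fir, kale, fig, rye}.
    Root fir: left subtree has 3 nodes {lily, reed, elm}, right has 3 {kale, fig, rye}.
      Root elm: left subtree has 2 nodes {lily, reed}, right has 0 { }.
        Root lily: left subtree has 0 nodes { }, right has 1 {reed}.
      Root fig: left subtree has 1 node {kale}, right has 1 {rye}.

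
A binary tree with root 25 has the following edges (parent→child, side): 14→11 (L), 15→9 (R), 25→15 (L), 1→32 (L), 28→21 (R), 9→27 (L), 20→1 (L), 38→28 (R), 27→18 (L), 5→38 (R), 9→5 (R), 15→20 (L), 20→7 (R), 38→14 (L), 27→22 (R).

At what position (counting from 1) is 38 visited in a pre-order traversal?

Pre-order visits the node, then its left subtree, then its right subtree.
Visit 25.
At 25: go left to 15.
  Visit 15.
  At 15: go left to 20.
    Visit 20.
    At 20: go left to 1.
      Visit 1.
      At 1: go left to 32.
        32 is a leaf — visit 32.
      At 1: no right child.
    At 20: go right to 7.
      7 is a leaf — visit 7.
  At 15: go right to 9.
    Visit 9.
    At 9: go left to 27.
      Visit 27.
      At 27: go left to 18.
        18 is a leaf — visit 18.
      At 27: go right to 22.
        22 is a leaf — visit 22.
    At 9: go right to 5.
      Visit 5.
      At 5: no left child.
      At 5: go right to 38.
        Visit 38.
        At 38: go left to 14.
          Visit 14.
          At 14: go left to 11.
            11 is a leaf — visit 11.
          At 14: no right child.
        At 38: go right to 28.
          Visit 28.
          At 28: no left child.
          At 28: go right to 21.
            21 is a leaf — visit 21.
At 25: no right child.
Full pre-order sequence: 25, 15, 20, 1, 32, 7, 9, 27, 18, 22, 5, 38, 14, 11, 28, 21.

12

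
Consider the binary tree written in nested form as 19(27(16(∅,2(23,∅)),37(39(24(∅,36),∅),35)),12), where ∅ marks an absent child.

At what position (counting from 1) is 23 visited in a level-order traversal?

9

Level-order visits nodes level by level from the root, left to right within each level.
Level 0: 19
Level 1: 27, 12
Level 2: 16, 37
Level 3: 2, 39, 35
Level 4: 23, 24
Level 5: 36
Full level-order sequence: 19, 27, 12, 16, 37, 2, 39, 35, 23, 24, 36.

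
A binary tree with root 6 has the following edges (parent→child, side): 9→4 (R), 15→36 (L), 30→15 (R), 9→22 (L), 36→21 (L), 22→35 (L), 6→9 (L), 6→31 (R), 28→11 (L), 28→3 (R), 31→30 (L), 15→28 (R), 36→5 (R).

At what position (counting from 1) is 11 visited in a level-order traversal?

Level-order visits nodes level by level from the root, left to right within each level.
Level 0: 6
Level 1: 9, 31
Level 2: 22, 4, 30
Level 3: 35, 15
Level 4: 36, 28
Level 5: 21, 5, 11, 3
Full level-order sequence: 6, 9, 31, 22, 4, 30, 35, 15, 36, 28, 21, 5, 11, 3.

13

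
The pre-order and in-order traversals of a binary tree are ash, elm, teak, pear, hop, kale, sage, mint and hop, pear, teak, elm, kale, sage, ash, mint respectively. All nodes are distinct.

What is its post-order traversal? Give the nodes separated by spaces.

The first element of pre-order is the root; it splits in-order into left and right subtrees.
Root ash: left subtree has 6 nodes {hop, pear, teak, elm, kale, sage}, right has 1 {mint}.
  Root elm: left subtree has 3 nodes {hop, pear, teak}, right has 2 {kale, sage}.
    Root teak: left subtree has 2 nodes {hop, pear}, right has 0 { }.
      Root pear: left subtree has 1 node {hop}, right has 0 { }.
    Root kale: left subtree has 0 nodes { }, right has 1 {sage}.

hop pear teak sage kale elm mint ash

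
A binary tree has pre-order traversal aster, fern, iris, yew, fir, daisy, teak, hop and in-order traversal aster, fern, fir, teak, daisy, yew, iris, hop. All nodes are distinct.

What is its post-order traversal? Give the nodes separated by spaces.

teak daisy fir yew hop iris fern aster

The first element of pre-order is the root; it splits in-order into left and right subtrees.
Root aster: left subtree has 0 nodes { }, right has 7 {fern, fir, teak, daisy, yew, iris, hop}.
  Root fern: left subtree has 0 nodes { }, right has 6 {fir, teak, daisy, yew, iris, hop}.
    Root iris: left subtree has 4 nodes {fir, teak, daisy, yew}, right has 1 {hop}.
      Root yew: left subtree has 3 nodes {fir, teak, daisy}, right has 0 { }.
        Root fir: left subtree has 0 nodes { }, right has 2 {teak, daisy}.
          Root daisy: left subtree has 1 node {teak}, right has 0 { }.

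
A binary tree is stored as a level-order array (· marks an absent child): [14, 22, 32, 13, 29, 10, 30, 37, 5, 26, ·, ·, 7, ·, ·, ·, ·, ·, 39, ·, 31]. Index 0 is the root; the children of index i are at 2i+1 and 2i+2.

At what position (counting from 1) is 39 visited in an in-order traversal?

In-order visits the left subtree, then the node, then the right subtree.
At 14: go left to 22.
  At 22: go left to 13.
    At 13: go left to 37.
      37 is a leaf — visit 37.
    Visit 13.
    At 13: go right to 5.
      At 5: no left child.
      Visit 5.
      At 5: go right to 39.
        39 is a leaf — visit 39.
  Visit 22.
  At 22: go right to 29.
    At 29: go left to 26.
      At 26: no left child.
      Visit 26.
      At 26: go right to 31.
        31 is a leaf — visit 31.
    Visit 29.
    At 29: no right child.
Visit 14.
At 14: go right to 32.
  At 32: go left to 10.
    At 10: no left child.
    Visit 10.
    At 10: go right to 7.
      7 is a leaf — visit 7.
  Visit 32.
  At 32: go right to 30.
    30 is a leaf — visit 30.
Full in-order sequence: 37, 13, 5, 39, 22, 26, 31, 29, 14, 10, 7, 32, 30.

4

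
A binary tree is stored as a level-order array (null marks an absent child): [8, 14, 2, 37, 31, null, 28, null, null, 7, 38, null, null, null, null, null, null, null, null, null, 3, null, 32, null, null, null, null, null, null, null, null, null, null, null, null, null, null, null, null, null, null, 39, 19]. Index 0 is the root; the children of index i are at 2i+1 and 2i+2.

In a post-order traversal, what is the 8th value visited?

Post-order visits the left subtree, then the right subtree, then the node.
At 8: go left to 14.
  At 14: go left to 37.
    37 is a leaf — visit 37.
  At 14: go right to 31.
    At 31: go left to 7.
      At 7: no left child.
      At 7: go right to 3.
        At 3: go left to 39.
          39 is a leaf — visit 39.
        At 3: go right to 19.
          19 is a leaf — visit 19.
        Visit 3.
      Visit 7.
    At 31: go right to 38.
      At 38: no left child.
      At 38: go right to 32.
        32 is a leaf — visit 32.
      Visit 38.
    Visit 31.
  Visit 14.
At 8: go right to 2.
  At 2: no left child.
  At 2: go right to 28.
    28 is a leaf — visit 28.
  Visit 2.
Visit 8.
Full post-order sequence: 37, 39, 19, 3, 7, 32, 38, 31, 14, 28, 2, 8.

31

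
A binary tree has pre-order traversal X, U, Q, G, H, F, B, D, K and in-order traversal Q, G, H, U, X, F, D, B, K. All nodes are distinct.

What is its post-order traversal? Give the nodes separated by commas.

The first element of pre-order is the root; it splits in-order into left and right subtrees.
Root X: left subtree has 4 nodes {Q, G, H, U}, right has 4 {F, D, B, K}.
  Root U: left subtree has 3 nodes {Q, G, H}, right has 0 { }.
    Root Q: left subtree has 0 nodes { }, right has 2 {G, H}.
      Root G: left subtree has 0 nodes { }, right has 1 {H}.
  Root F: left subtree has 0 nodes { }, right has 3 {D, B, K}.
    Root B: left subtree has 1 node {D}, right has 1 {K}.

H, G, Q, U, D, K, B, F, X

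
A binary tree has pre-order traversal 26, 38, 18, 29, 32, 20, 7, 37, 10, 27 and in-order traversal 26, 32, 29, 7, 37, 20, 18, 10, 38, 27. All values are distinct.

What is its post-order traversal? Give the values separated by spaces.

32 37 7 20 29 10 18 27 38 26

The first element of pre-order is the root; it splits in-order into left and right subtrees.
Root 26: left subtree has 0 nodes { }, right has 9 {32, 29, 7, 37, 20, 18, 10, 38, 27}.
  Root 38: left subtree has 7 nodes {32, 29, 7, 37, 20, 18, 10}, right has 1 {27}.
    Root 18: left subtree has 5 nodes {32, 29, 7, 37, 20}, right has 1 {10}.
      Root 29: left subtree has 1 node {32}, right has 3 {7, 37, 20}.
        Root 20: left subtree has 2 nodes {7, 37}, right has 0 { }.
          Root 7: left subtree has 0 nodes { }, right has 1 {37}.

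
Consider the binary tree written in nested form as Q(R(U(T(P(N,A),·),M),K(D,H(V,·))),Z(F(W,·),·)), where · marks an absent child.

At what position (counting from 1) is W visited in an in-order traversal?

In-order visits the left subtree, then the node, then the right subtree.
At Q: go left to R.
  At R: go left to U.
    At U: go left to T.
      At T: go left to P.
        At P: go left to N.
          N is a leaf — visit N.
        Visit P.
        At P: go right to A.
          A is a leaf — visit A.
      Visit T.
      At T: no right child.
    Visit U.
    At U: go right to M.
      M is a leaf — visit M.
  Visit R.
  At R: go right to K.
    At K: go left to D.
      D is a leaf — visit D.
    Visit K.
    At K: go right to H.
      At H: go left to V.
        V is a leaf — visit V.
      Visit H.
      At H: no right child.
Visit Q.
At Q: go right to Z.
  At Z: go left to F.
    At F: go left to W.
      W is a leaf — visit W.
    Visit F.
    At F: no right child.
  Visit Z.
  At Z: no right child.
Full in-order sequence: N, P, A, T, U, M, R, D, K, V, H, Q, W, F, Z.

13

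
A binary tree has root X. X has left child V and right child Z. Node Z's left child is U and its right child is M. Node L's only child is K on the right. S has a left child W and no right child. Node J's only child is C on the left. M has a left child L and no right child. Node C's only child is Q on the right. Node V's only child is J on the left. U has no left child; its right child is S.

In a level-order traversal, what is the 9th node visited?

Level-order visits nodes level by level from the root, left to right within each level.
Level 0: X
Level 1: V, Z
Level 2: J, U, M
Level 3: C, S, L
Level 4: Q, W, K
Full level-order sequence: X, V, Z, J, U, M, C, S, L, Q, W, K.

L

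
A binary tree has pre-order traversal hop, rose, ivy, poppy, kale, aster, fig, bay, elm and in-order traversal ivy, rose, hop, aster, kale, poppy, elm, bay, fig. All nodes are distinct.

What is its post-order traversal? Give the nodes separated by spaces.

ivy rose aster kale elm bay fig poppy hop

The first element of pre-order is the root; it splits in-order into left and right subtrees.
Root hop: left subtree has 2 nodes {ivy, rose}, right has 6 {aster, kale, poppy, elm, bay, fig}.
  Root rose: left subtree has 1 node {ivy}, right has 0 { }.
  Root poppy: left subtree has 2 nodes {aster, kale}, right has 3 {elm, bay, fig}.
    Root kale: left subtree has 1 node {aster}, right has 0 { }.
    Root fig: left subtree has 2 nodes {elm, bay}, right has 0 { }.
      Root bay: left subtree has 1 node {elm}, right has 0 { }.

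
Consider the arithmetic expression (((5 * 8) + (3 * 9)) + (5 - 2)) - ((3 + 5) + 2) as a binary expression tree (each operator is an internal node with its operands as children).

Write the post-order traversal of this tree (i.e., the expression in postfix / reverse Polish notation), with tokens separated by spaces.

5 8 * 3 9 * + 5 2 - + 3 5 + 2 + -

Post-order on an expression tree gives postfix notation: for each operator, emit left operand, right operand, then the operator.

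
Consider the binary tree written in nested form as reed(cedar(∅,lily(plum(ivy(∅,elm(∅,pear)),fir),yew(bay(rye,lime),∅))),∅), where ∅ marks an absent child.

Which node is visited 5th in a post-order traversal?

Post-order visits the left subtree, then the right subtree, then the node.
At reed: go left to cedar.
  At cedar: no left child.
  At cedar: go right to lily.
    At lily: go left to plum.
      At plum: go left to ivy.
        At ivy: no left child.
        At ivy: go right to elm.
          At elm: no left child.
          At elm: go right to pear.
            pear is a leaf — visit pear.
          Visit elm.
        Visit ivy.
      At plum: go right to fir.
        fir is a leaf — visit fir.
      Visit plum.
    At lily: go right to yew.
      At yew: go left to bay.
        At bay: go left to rye.
          rye is a leaf — visit rye.
        At bay: go right to lime.
          lime is a leaf — visit lime.
        Visit bay.
      At yew: no right child.
      Visit yew.
    Visit lily.
  Visit cedar.
At reed: no right child.
Visit reed.
Full post-order sequence: pear, elm, ivy, fir, plum, rye, lime, bay, yew, lily, cedar, reed.

plum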